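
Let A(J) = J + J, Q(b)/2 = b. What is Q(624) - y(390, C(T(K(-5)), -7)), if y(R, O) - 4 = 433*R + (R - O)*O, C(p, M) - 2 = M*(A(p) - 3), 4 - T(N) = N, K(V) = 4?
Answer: -176067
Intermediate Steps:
Q(b) = 2*b
A(J) = 2*J
T(N) = 4 - N
C(p, M) = 2 + M*(-3 + 2*p) (C(p, M) = 2 + M*(2*p - 3) = 2 + M*(-3 + 2*p))
y(R, O) = 4 + 433*R + O*(R - O) (y(R, O) = 4 + (433*R + (R - O)*O) = 4 + (433*R + O*(R - O)) = 4 + 433*R + O*(R - O))
Q(624) - y(390, C(T(K(-5)), -7)) = 2*624 - (4 - (2 - 3*(-7) + 2*(-7)*(4 - 1*4))² + 433*390 + (2 - 3*(-7) + 2*(-7)*(4 - 1*4))*390) = 1248 - (4 - (2 + 21 + 2*(-7)*(4 - 4))² + 168870 + (2 + 21 + 2*(-7)*(4 - 4))*390) = 1248 - (4 - (2 + 21 + 2*(-7)*0)² + 168870 + (2 + 21 + 2*(-7)*0)*390) = 1248 - (4 - (2 + 21 + 0)² + 168870 + (2 + 21 + 0)*390) = 1248 - (4 - 1*23² + 168870 + 23*390) = 1248 - (4 - 1*529 + 168870 + 8970) = 1248 - (4 - 529 + 168870 + 8970) = 1248 - 1*177315 = 1248 - 177315 = -176067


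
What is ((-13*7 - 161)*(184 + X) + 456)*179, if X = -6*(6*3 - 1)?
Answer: -3617232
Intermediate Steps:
X = -102 (X = -6*(18 - 1) = -6*17 = -102)
((-13*7 - 161)*(184 + X) + 456)*179 = ((-13*7 - 161)*(184 - 102) + 456)*179 = ((-91 - 161)*82 + 456)*179 = (-252*82 + 456)*179 = (-20664 + 456)*179 = -20208*179 = -3617232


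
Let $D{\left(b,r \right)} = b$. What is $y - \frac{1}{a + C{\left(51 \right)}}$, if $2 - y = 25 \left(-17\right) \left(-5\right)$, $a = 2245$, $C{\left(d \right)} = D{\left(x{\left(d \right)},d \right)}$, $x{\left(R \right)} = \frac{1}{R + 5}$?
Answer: $- \frac{266905739}{125721} \approx -2123.0$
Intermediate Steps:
$x{\left(R \right)} = \frac{1}{5 + R}$
$C{\left(d \right)} = \frac{1}{5 + d}$
$y = -2123$ ($y = 2 - 25 \left(-17\right) \left(-5\right) = 2 - \left(-425\right) \left(-5\right) = 2 - 2125 = -2123$)
$y - \frac{1}{a + C{\left(51 \right)}} = -2123 - \frac{1}{2245 + \frac{1}{5 + 51}} = -2123 - \frac{1}{2245 + \frac{1}{56}} = -2123 - \frac{1}{\frac{125721}{56}} = -2123 - \frac{56}{125721} = - \frac{266905739}{125721}$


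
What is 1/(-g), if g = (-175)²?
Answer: -1/30625 ≈ -3.2653e-5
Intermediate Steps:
g = 30625
1/(-g) = 1/(-1*30625) = 1/(-30625) = -1/30625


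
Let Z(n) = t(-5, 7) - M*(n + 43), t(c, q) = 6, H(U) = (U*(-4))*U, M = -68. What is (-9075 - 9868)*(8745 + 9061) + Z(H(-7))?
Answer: -337309456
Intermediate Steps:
H(U) = -4*U² (H(U) = (-4*U)*U = -4*U²)
Z(n) = 2930 + 68*n (Z(n) = 6 - (-68)*(n + 43) = 6 - (-68)*(43 + n) = 6 - (-2924 - 68*n) = 6 + (2924 + 68*n) = 2930 + 68*n)
(-9075 - 9868)*(8745 + 9061) + Z(H(-7)) = (-9075 - 9868)*(8745 + 9061) + (2930 + 68*(-4*(-7)²)) = -18943*17806 + (2930 + 68*(-4*49)) = -337299058 + (2930 + 68*(-196)) = -337299058 + (2930 - 13328) = -337299058 - 10398 = -337309456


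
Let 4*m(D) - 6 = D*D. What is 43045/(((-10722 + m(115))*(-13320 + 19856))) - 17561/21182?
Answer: -12528084206/15095146087 ≈ -0.82994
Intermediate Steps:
m(D) = 3/2 + D²/4 (m(D) = 3/2 + (D*D)/4 = 3/2 + D²/4)
43045/(((-10722 + m(115))*(-13320 + 19856))) - 17561/21182 = 43045/(((-10722 + (3/2 + (¼)*115²))*(-13320 + 19856))) - 17561/21182 = 43045/(((-10722 + (3/2 + (¼)*13225))*6536)) - 17561*1/21182 = 43045/(((-10722 + (3/2 + 13225/4))*6536)) - 1033/1246 = 43045/(((-10722 + 13231/4)*6536)) - 1033/1246 = 43045/((-29657/4*6536)) - 1033/1246 = 43045/(-48459538) - 1033/1246 = 43045*(-1/48459538) - 1033/1246 = -43045/48459538 - 1033/1246 = -12528084206/15095146087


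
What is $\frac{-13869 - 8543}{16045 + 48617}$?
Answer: $- \frac{862}{2487} \approx -0.3466$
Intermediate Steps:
$\frac{-13869 - 8543}{16045 + 48617} = - \frac{22412}{64662} = \left(-22412\right) \frac{1}{64662} = - \frac{862}{2487}$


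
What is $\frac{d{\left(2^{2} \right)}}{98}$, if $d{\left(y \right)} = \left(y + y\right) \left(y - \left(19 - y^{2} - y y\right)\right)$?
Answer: $\frac{68}{49} \approx 1.3878$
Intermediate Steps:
$d{\left(y \right)} = 2 y \left(-19 + y + 2 y^{2}\right)$ ($d{\left(y \right)} = 2 y \left(y + \left(\left(y^{2} + y^{2}\right) - 19\right)\right) = 2 y \left(y + \left(2 y^{2} - 19\right)\right) = 2 y \left(y + \left(-19 + 2 y^{2}\right)\right) = 2 y \left(-19 + y + 2 y^{2}\right)$)
$\frac{d{\left(2^{2} \right)}}{98} = \frac{2 \cdot 2^{2} \left(-19 + 2^{2} + 2 \left(2^{2}\right)^{2}\right)}{98} = 2 \cdot 4 \left(-19 + 4 + 2 \cdot 4^{2}\right) \frac{1}{98} = 2 \cdot 4 \left(-19 + 4 + 2 \cdot 16\right) \frac{1}{98} = 2 \cdot 4 \left(-19 + 4 + 32\right) \frac{1}{98} = 2 \cdot 4 \cdot 17 \cdot \frac{1}{98} = 136 \cdot \frac{1}{98} = \frac{68}{49}$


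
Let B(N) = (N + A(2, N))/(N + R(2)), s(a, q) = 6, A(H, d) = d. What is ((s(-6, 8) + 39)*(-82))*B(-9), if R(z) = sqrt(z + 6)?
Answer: -597780/73 - 132840*sqrt(2)/73 ≈ -10762.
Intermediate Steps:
R(z) = sqrt(6 + z)
B(N) = 2*N/(N + 2*sqrt(2)) (B(N) = (N + N)/(N + sqrt(6 + 2)) = (2*N)/(N + sqrt(8)) = (2*N)/(N + 2*sqrt(2)) = 2*N/(N + 2*sqrt(2)))
((s(-6, 8) + 39)*(-82))*B(-9) = ((6 + 39)*(-82))*(2*(-9)/(-9 + 2*sqrt(2))) = (45*(-82))*(-18/(-9 + 2*sqrt(2))) = -(-66420)/(-9 + 2*sqrt(2)) = 66420/(-9 + 2*sqrt(2))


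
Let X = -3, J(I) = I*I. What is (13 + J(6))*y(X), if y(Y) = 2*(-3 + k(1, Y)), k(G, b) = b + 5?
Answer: -98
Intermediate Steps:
k(G, b) = 5 + b
J(I) = I**2
y(Y) = 4 + 2*Y (y(Y) = 2*(-3 + (5 + Y)) = 2*(2 + Y) = 4 + 2*Y)
(13 + J(6))*y(X) = (13 + 6**2)*(4 + 2*(-3)) = (13 + 36)*(4 - 6) = 49*(-2) = -98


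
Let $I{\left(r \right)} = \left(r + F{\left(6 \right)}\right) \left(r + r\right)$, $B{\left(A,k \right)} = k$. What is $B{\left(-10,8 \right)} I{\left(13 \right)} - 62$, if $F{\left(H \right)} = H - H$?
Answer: $2642$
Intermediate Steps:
$F{\left(H \right)} = 0$
$I{\left(r \right)} = 2 r^{2}$ ($I{\left(r \right)} = \left(r + 0\right) \left(r + r\right) = r 2 r = 2 r^{2}$)
$B{\left(-10,8 \right)} I{\left(13 \right)} - 62 = 8 \cdot 2 \cdot 13^{2} - 62 = 8 \cdot 2 \cdot 169 - 62 = 8 \cdot 338 - 62 = 2704 - 62 = 2642$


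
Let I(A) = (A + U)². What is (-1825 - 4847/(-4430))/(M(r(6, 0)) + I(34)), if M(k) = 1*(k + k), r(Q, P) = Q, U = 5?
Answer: -2693301/2263730 ≈ -1.1898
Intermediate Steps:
M(k) = 2*k (M(k) = 1*(2*k) = 2*k)
I(A) = (5 + A)² (I(A) = (A + 5)² = (5 + A)²)
(-1825 - 4847/(-4430))/(M(r(6, 0)) + I(34)) = (-1825 - 4847/(-4430))/(2*6 + (5 + 34)²) = (-1825 - 4847*(-1/4430))/(12 + 39²) = (-1825 + 4847/4430)/(12 + 1521) = -8079903/4430/1533 = -8079903/4430*1/1533 = -2693301/2263730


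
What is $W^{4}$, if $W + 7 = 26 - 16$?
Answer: $81$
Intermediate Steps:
$W = 3$ ($W = -7 + \left(26 - 16\right) = -7 + 10 = 3$)
$W^{4} = 3^{4} = 81$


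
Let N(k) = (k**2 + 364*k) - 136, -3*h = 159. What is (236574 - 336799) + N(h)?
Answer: -116844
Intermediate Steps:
h = -53 (h = -1/3*159 = -53)
N(k) = -136 + k**2 + 364*k
(236574 - 336799) + N(h) = (236574 - 336799) + (-136 + (-53)**2 + 364*(-53)) = -100225 + (-136 + 2809 - 19292) = -100225 - 16619 = -116844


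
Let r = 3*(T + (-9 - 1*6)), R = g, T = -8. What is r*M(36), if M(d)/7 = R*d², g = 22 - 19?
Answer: -1877904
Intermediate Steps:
g = 3
R = 3
r = -69 (r = 3*(-8 + (-9 - 1*6)) = 3*(-8 + (-9 - 6)) = 3*(-8 - 15) = 3*(-23) = -69)
M(d) = 21*d² (M(d) = 7*(3*d²) = 21*d²)
r*M(36) = -1449*36² = -1449*1296 = -69*27216 = -1877904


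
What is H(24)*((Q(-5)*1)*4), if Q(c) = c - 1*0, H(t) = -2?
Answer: 40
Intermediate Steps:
Q(c) = c (Q(c) = c + 0 = c)
H(24)*((Q(-5)*1)*4) = -2*(-5*1)*4 = -(-10)*4 = -2*(-20) = 40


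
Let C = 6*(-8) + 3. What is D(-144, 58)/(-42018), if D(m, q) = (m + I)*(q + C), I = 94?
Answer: 325/21009 ≈ 0.015470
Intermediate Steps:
C = -45 (C = -48 + 3 = -45)
D(m, q) = (-45 + q)*(94 + m) (D(m, q) = (m + 94)*(q - 45) = (94 + m)*(-45 + q) = (-45 + q)*(94 + m))
D(-144, 58)/(-42018) = (-4230 - 45*(-144) + 94*58 - 144*58)/(-42018) = (-4230 + 6480 + 5452 - 8352)*(-1/42018) = -650*(-1/42018) = 325/21009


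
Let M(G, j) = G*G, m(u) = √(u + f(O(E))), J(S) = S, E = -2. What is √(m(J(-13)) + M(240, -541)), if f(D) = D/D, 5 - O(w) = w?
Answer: √(57600 + 2*I*√3) ≈ 240.0 + 0.0072*I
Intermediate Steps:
O(w) = 5 - w
f(D) = 1
m(u) = √(1 + u) (m(u) = √(u + 1) = √(1 + u))
M(G, j) = G²
√(m(J(-13)) + M(240, -541)) = √(√(1 - 13) + 240²) = √(√(-12) + 57600) = √(2*I*√3 + 57600) = √(57600 + 2*I*√3)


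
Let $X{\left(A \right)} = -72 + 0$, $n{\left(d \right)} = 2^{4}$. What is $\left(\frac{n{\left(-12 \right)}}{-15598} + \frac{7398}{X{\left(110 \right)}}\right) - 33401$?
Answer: $- \frac{1045183017}{31196} \approx -33504.0$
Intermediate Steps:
$n{\left(d \right)} = 16$
$X{\left(A \right)} = -72$
$\left(\frac{n{\left(-12 \right)}}{-15598} + \frac{7398}{X{\left(110 \right)}}\right) - 33401 = \left(\frac{16}{-15598} + \frac{7398}{-72}\right) - 33401 = \left(16 \left(- \frac{1}{15598}\right) + 7398 \left(- \frac{1}{72}\right)\right) - 33401 = \left(- \frac{8}{7799} - \frac{411}{4}\right) - 33401 = - \frac{3205421}{31196} - 33401 = - \frac{1045183017}{31196}$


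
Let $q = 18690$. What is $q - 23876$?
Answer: $-5186$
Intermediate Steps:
$q - 23876 = 18690 - 23876 = -5186$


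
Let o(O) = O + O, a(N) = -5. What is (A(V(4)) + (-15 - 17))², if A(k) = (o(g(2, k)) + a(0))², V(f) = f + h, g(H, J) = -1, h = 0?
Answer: 289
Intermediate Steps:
V(f) = f (V(f) = f + 0 = f)
o(O) = 2*O
A(k) = 49 (A(k) = (2*(-1) - 5)² = (-2 - 5)² = (-7)² = 49)
(A(V(4)) + (-15 - 17))² = (49 + (-15 - 17))² = (49 - 32)² = 17² = 289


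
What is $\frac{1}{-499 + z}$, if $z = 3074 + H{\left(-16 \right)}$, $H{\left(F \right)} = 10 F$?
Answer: $\frac{1}{2415} \approx 0.00041408$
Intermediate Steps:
$z = 2914$ ($z = 3074 + 10 \left(-16\right) = 3074 - 160 = 2914$)
$\frac{1}{-499 + z} = \frac{1}{-499 + 2914} = \frac{1}{2415}$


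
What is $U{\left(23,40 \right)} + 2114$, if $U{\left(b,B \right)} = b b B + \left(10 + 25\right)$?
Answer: $23309$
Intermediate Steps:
$U{\left(b,B \right)} = 35 + B b^{2}$ ($U{\left(b,B \right)} = b^{2} B + 35 = B b^{2} + 35 = 35 + B b^{2}$)
$U{\left(23,40 \right)} + 2114 = \left(35 + 40 \cdot 23^{2}\right) + 2114 = \left(35 + 40 \cdot 529\right) + 2114 = \left(35 + 21160\right) + 2114 = 21195 + 2114 = 23309$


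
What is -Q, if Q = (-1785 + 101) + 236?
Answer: 1448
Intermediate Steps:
Q = -1448 (Q = -1684 + 236 = -1448)
-Q = -1*(-1448) = 1448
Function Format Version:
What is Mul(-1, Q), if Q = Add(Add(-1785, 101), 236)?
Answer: 1448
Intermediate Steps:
Q = -1448 (Q = Add(-1684, 236) = -1448)
Mul(-1, Q) = Mul(-1, -1448) = 1448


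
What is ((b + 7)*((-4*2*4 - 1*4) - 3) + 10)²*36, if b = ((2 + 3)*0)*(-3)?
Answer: 2490084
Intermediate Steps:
b = 0 (b = (5*0)*(-3) = 0*(-3) = 0)
((b + 7)*((-4*2*4 - 1*4) - 3) + 10)²*36 = ((0 + 7)*((-4*2*4 - 1*4) - 3) + 10)²*36 = (7*((-8*4 - 4) - 3) + 10)²*36 = (7*((-32 - 4) - 3) + 10)²*36 = (7*(-36 - 3) + 10)²*36 = (7*(-39) + 10)²*36 = (-273 + 10)²*36 = (-263)²*36 = 69169*36 = 2490084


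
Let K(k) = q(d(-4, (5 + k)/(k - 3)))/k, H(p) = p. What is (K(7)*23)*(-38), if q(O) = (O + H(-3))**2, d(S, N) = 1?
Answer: -3496/7 ≈ -499.43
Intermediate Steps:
q(O) = (-3 + O)**2 (q(O) = (O - 3)**2 = (-3 + O)**2)
K(k) = 4/k (K(k) = (-3 + 1)**2/k = (-2)**2/k = 4/k)
(K(7)*23)*(-38) = ((4/7)*23)*(-38) = (92/7)*(-38) = -3496/7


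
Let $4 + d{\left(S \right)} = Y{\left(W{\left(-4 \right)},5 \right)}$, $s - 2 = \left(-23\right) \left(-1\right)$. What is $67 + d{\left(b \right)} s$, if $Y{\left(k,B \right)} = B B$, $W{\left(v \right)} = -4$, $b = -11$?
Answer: $592$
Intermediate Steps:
$s = 25$ ($s = 2 - -23 = 2 + 23 = 25$)
$Y{\left(k,B \right)} = B^{2}$
$d{\left(S \right)} = 21$ ($d{\left(S \right)} = -4 + 5^{2} = -4 + 25 = 21$)
$67 + d{\left(b \right)} s = 67 + 21 \cdot 25 = 67 + 525 = 592$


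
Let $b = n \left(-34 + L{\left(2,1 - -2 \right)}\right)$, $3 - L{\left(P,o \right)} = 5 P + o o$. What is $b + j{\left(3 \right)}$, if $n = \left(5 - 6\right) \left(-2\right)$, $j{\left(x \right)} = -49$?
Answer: $-149$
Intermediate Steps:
$n = 2$ ($n = \left(-1\right) \left(-2\right) = 2$)
$L{\left(P,o \right)} = 3 - o^{2} - 5 P$ ($L{\left(P,o \right)} = 3 - \left(5 P + o o\right) = 3 - \left(5 P + o^{2}\right) = 3 - \left(o^{2} + 5 P\right) = 3 - o^{2} - 5 P$)
$b = -100$ ($b = 2 \left(-34 - \left(7 + \left(1 - -2\right)^{2}\right)\right) = 2 \left(-34 - \left(7 + \left(1 + 2\right)^{2}\right)\right) = 2 \left(-34 - 16\right) = 2 \left(-50\right) = -100$)
$b + j{\left(3 \right)} = -100 - 49 = -149$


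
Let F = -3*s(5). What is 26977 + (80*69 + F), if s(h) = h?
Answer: 32482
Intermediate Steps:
F = -15 (F = -3*5 = -15)
26977 + (80*69 + F) = 26977 + (80*69 - 15) = 26977 + (5520 - 15) = 26977 + 5505 = 32482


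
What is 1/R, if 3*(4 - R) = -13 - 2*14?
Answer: 3/53 ≈ 0.056604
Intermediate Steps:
R = 53/3 (R = 4 - (-13 - 2*14)/3 = 4 - (-13 - 28)/3 = 4 - ⅓*(-41) = 4 + 41/3 = 53/3 ≈ 17.667)
1/R = 1/(53/3) = 3/53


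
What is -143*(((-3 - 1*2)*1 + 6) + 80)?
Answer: -11583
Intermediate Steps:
-143*(((-3 - 1*2)*1 + 6) + 80) = -143*(((-3 - 2)*1 + 6) + 80) = -143*((-5*1 + 6) + 80) = -143*((-5 + 6) + 80) = -143*(1 + 80) = -143*81 = -11583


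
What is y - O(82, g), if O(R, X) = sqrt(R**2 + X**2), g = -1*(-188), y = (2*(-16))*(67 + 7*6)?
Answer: -3488 - 2*sqrt(10517) ≈ -3693.1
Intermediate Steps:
y = -3488 (y = -32*(67 + 42) = -32*109 = -3488)
g = 188
y - O(82, g) = -3488 - sqrt(82**2 + 188**2) = -3488 - sqrt(6724 + 35344) = -3488 - sqrt(42068) = -3488 - 2*sqrt(10517)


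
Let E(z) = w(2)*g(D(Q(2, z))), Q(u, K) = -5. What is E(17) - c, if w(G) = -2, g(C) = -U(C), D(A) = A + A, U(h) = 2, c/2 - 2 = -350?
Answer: 700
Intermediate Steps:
c = -696 (c = 4 + 2*(-350) = 4 - 700 = -696)
D(A) = 2*A
g(C) = -2 (g(C) = -1*2 = -2)
E(z) = 4 (E(z) = -2*(-2) = 4)
E(17) - c = 4 - 1*(-696) = 4 + 696 = 700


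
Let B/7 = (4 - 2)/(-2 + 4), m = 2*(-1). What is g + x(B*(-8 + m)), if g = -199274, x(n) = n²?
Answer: -194374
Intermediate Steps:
m = -2
B = 7 (B = 7*((4 - 2)/(-2 + 4)) = 7*(2/2) = 7*(2*(½)) = 7*1 = 7)
g + x(B*(-8 + m)) = -199274 + (7*(-8 - 2))² = -199274 + (7*(-10))² = -199274 + (-70)² = -199274 + 4900 = -194374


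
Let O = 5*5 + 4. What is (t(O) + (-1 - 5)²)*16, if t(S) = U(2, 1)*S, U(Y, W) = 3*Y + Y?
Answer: 4288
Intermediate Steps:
O = 29 (O = 25 + 4 = 29)
U(Y, W) = 4*Y
t(S) = 8*S (t(S) = (4*2)*S = 8*S)
(t(O) + (-1 - 5)²)*16 = (8*29 + (-1 - 5)²)*16 = (232 + (-6)²)*16 = (232 + 36)*16 = 268*16 = 4288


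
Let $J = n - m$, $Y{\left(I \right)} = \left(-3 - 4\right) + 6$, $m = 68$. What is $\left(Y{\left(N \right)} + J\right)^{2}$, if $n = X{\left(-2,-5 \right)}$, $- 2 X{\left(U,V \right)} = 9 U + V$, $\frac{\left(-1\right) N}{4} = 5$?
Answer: $\frac{13225}{4} \approx 3306.3$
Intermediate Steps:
$N = -20$ ($N = \left(-4\right) 5 = -20$)
$X{\left(U,V \right)} = - \frac{9 U}{2} - \frac{V}{2}$ ($X{\left(U,V \right)} = - \frac{9 U + V}{2} = - \frac{V + 9 U}{2} = - \frac{9 U}{2} - \frac{V}{2}$)
$n = \frac{23}{2}$ ($n = \left(- \frac{9}{2}\right) \left(-2\right) - - \frac{5}{2} = 9 + \frac{5}{2} = \frac{23}{2} \approx 11.5$)
$Y{\left(I \right)} = -1$ ($Y{\left(I \right)} = -7 + 6 = -1$)
$J = - \frac{113}{2}$ ($J = \frac{23}{2} - 68 = - \frac{113}{2} \approx -56.5$)
$\left(Y{\left(N \right)} + J\right)^{2} = \left(-1 - \frac{113}{2}\right)^{2} = \left(- \frac{115}{2}\right)^{2} = \frac{13225}{4}$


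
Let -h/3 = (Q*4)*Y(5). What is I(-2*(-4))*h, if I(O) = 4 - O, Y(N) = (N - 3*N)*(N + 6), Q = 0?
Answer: 0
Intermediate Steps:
Y(N) = -2*N*(6 + N) (Y(N) = (-2*N)*(6 + N) = -2*N*(6 + N))
h = 0 (h = -3*0*4*(-2*5*(6 + 5)) = -0*(-2*5*11) = -0*(-110) = -3*0 = 0)
I(-2*(-4))*h = (4 - (-2)*(-4))*0 = (4 - 1*8)*0 = (4 - 8)*0 = -4*0 = 0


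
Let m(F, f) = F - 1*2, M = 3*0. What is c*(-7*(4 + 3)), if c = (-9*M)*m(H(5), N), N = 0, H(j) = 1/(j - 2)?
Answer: 0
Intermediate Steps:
H(j) = 1/(-2 + j)
M = 0
m(F, f) = -2 + F (m(F, f) = F - 2 = -2 + F)
c = 0 (c = (-9*0)*(-2 + 1/(-2 + 5)) = 0*(-2 + 1/3) = 0*(-2 + ⅓) = 0*(-5/3) = 0)
c*(-7*(4 + 3)) = 0*(-7*(4 + 3)) = 0*(-7*7) = 0*(-49) = 0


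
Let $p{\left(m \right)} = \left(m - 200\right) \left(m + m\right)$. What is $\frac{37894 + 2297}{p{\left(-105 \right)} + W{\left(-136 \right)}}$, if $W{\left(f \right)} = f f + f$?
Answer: $\frac{13397}{27470} \approx 0.4877$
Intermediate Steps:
$p{\left(m \right)} = 2 m \left(-200 + m\right)$ ($p{\left(m \right)} = \left(-200 + m\right) 2 m = 2 m \left(-200 + m\right)$)
$W{\left(f \right)} = f + f^{2}$ ($W{\left(f \right)} = f^{2} + f = f + f^{2}$)
$\frac{37894 + 2297}{p{\left(-105 \right)} + W{\left(-136 \right)}} = \frac{37894 + 2297}{2 \left(-105\right) \left(-200 - 105\right) - 136 \left(1 - 136\right)} = \frac{40191}{2 \left(-105\right) \left(-305\right) - -18360} = \frac{40191}{64050 + 18360} = \frac{40191}{82410} = 40191 \cdot \frac{1}{82410} = \frac{13397}{27470}$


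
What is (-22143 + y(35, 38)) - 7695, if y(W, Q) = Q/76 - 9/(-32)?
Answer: -954791/32 ≈ -29837.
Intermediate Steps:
y(W, Q) = 9/32 + Q/76 (y(W, Q) = Q*(1/76) - 9*(-1/32) = Q/76 + 9/32 = 9/32 + Q/76)
(-22143 + y(35, 38)) - 7695 = (-22143 + (9/32 + (1/76)*38)) - 7695 = (-22143 + (9/32 + ½)) - 7695 = (-22143 + 25/32) - 7695 = -708551/32 - 7695 = -954791/32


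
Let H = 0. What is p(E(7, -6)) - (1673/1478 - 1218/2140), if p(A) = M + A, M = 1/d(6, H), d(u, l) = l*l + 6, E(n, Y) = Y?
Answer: -15172787/2372190 ≈ -6.3961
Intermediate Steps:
d(u, l) = 6 + l**2 (d(u, l) = l**2 + 6 = 6 + l**2)
M = 1/6 (M = 1/(6 + 0**2) = 1/(6 + 0) = 1/6 ≈ 0.16667)
p(A) = 1/6 + A
p(E(7, -6)) - (1673/1478 - 1218/2140) = (1/6 - 6) - (1673/1478 - 1218/2140) = -35/6 - (1673*(1/1478) - 1218*1/2140) = -35/6 - (1673/1478 - 609/1070) = -35/6 - 1*222502/395365 = -35/6 - 222502/395365 = -15172787/2372190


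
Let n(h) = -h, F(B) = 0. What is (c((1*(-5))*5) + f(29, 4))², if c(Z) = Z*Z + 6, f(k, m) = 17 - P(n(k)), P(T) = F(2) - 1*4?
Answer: 425104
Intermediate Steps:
P(T) = -4 (P(T) = 0 - 1*4 = 0 - 4 = -4)
f(k, m) = 21 (f(k, m) = 17 - 1*(-4) = 17 + 4 = 21)
c(Z) = 6 + Z² (c(Z) = Z² + 6 = 6 + Z²)
(c((1*(-5))*5) + f(29, 4))² = ((6 + ((1*(-5))*5)²) + 21)² = ((6 + (-5*5)²) + 21)² = ((6 + (-25)²) + 21)² = ((6 + 625) + 21)² = (631 + 21)² = 652² = 425104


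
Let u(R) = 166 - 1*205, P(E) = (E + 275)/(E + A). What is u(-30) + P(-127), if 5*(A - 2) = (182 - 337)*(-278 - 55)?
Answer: -198787/5099 ≈ -38.985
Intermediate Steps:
A = 10325 (A = 2 + ((182 - 337)*(-278 - 55))/5 = 2 + (-155*(-333))/5 = 2 + (⅕)*51615 = 2 + 10323 = 10325)
P(E) = (275 + E)/(10325 + E) (P(E) = (E + 275)/(E + 10325) = (275 + E)/(10325 + E))
u(R) = -39 (u(R) = 166 - 205 = -39)
u(-30) + P(-127) = -39 + (275 - 127)/(10325 - 127) = -39 + 148/10198 = -39 + (1/10198)*148 = -39 + 74/5099 = -198787/5099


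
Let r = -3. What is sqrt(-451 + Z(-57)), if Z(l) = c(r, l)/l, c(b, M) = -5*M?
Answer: 2*I*sqrt(114) ≈ 21.354*I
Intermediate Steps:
Z(l) = -5 (Z(l) = (-5*l)/l = -5)
sqrt(-451 + Z(-57)) = sqrt(-451 - 5) = sqrt(-456) = 2*I*sqrt(114)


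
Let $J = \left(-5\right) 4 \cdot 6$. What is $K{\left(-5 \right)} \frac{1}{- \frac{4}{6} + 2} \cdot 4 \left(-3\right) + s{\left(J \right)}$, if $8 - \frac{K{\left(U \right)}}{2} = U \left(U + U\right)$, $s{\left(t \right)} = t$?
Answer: $636$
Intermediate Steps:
$J = -120$ ($J = \left(-20\right) 6 = -120$)
$K{\left(U \right)} = 16 - 4 U^{2}$ ($K{\left(U \right)} = 16 - 2 U \left(U + U\right) = 16 - 2 U 2 U = 16 - 2 \cdot 2 U^{2} = 16 - 4 U^{2}$)
$K{\left(-5 \right)} \frac{1}{- \frac{4}{6} + 2} \cdot 4 \left(-3\right) + s{\left(J \right)} = \left(16 - 4 \left(-5\right)^{2}\right) \frac{1}{- \frac{4}{6} + 2} \cdot 4 \left(-3\right) - 120 = \left(16 - 100\right) \frac{1}{\left(-4\right) \frac{1}{6} + 2} \cdot 4 \left(-3\right) - 120 = \left(16 - 100\right) \frac{1}{- \frac{2}{3} + 2} \cdot 4 \left(-3\right) - 120 = - 84 \frac{1}{\frac{4}{3}} \cdot 4 \left(-3\right) - 120 = - 84 \cdot \frac{3}{4} \cdot 4 \left(-3\right) - 120 = - 84 \cdot 3 \left(-3\right) - 120 = \left(-84\right) \left(-9\right) - 120 = 756 - 120 = 636$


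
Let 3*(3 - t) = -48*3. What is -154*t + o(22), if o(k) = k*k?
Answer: -7370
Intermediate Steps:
t = 51 (t = 3 - (-16)*3 = 3 - 1/3*(-144) = 3 + 48 = 51)
o(k) = k**2
-154*t + o(22) = -154*51 + 22**2 = -7854 + 484 = -7370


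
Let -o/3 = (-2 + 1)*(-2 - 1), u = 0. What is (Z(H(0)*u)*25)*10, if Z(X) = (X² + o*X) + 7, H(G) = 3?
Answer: 1750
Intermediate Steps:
o = -9 (o = -3*(-2 + 1)*(-2 - 1) = -(-3)*(-3) = -3*3 = -9)
Z(X) = 7 + X² - 9*X (Z(X) = (X² - 9*X) + 7 = 7 + X² - 9*X)
(Z(H(0)*u)*25)*10 = ((7 + (3*0)² - 27*0)*25)*10 = ((7 + 0² - 9*0)*25)*10 = ((7 + 0 + 0)*25)*10 = (7*25)*10 = 175*10 = 1750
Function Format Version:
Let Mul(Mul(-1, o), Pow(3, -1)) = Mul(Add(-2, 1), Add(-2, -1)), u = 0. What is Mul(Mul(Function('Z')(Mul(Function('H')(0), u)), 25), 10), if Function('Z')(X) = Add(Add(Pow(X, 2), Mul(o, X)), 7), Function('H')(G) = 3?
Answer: 1750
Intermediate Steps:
o = -9 (o = Mul(-3, Mul(Add(-2, 1), Add(-2, -1))) = Mul(-3, Mul(-1, -3)) = Mul(-3, 3) = -9)
Function('Z')(X) = Add(7, Pow(X, 2), Mul(-9, X)) (Function('Z')(X) = Add(Add(Pow(X, 2), Mul(-9, X)), 7) = Add(7, Pow(X, 2), Mul(-9, X)))
Mul(Mul(Function('Z')(Mul(Function('H')(0), u)), 25), 10) = Mul(Mul(Add(7, Pow(Mul(3, 0), 2), Mul(-9, Mul(3, 0))), 25), 10) = Mul(Mul(Add(7, Pow(0, 2), Mul(-9, 0)), 25), 10) = Mul(Mul(Add(7, 0, 0), 25), 10) = Mul(Mul(7, 25), 10) = Mul(175, 10) = 1750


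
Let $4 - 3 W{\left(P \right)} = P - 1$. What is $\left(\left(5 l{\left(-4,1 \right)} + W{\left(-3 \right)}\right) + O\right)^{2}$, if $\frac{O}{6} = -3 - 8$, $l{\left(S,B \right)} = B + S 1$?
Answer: $\frac{55225}{9} \approx 6136.1$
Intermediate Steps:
$l{\left(S,B \right)} = B + S$
$W{\left(P \right)} = \frac{5}{3} - \frac{P}{3}$ ($W{\left(P \right)} = \frac{4}{3} - \frac{P - 1}{3} = \frac{4}{3} - \frac{-1 + P}{3} = \frac{4}{3} - \left(- \frac{1}{3} + \frac{P}{3}\right) = \frac{5}{3} - \frac{P}{3}$)
$O = -66$ ($O = 6 \left(-3 - 8\right) = 6 \left(-11\right) = -66$)
$\left(\left(5 l{\left(-4,1 \right)} + W{\left(-3 \right)}\right) + O\right)^{2} = \left(\left(5 \left(1 - 4\right) + \left(\frac{5}{3} - -1\right)\right) - 66\right)^{2} = \left(\left(5 \left(-3\right) + \left(\frac{5}{3} + 1\right)\right) - 66\right)^{2} = \left(\left(-15 + \frac{8}{3}\right) - 66\right)^{2} = \left(- \frac{37}{3} - 66\right)^{2} = \left(- \frac{235}{3}\right)^{2} = \frac{55225}{9}$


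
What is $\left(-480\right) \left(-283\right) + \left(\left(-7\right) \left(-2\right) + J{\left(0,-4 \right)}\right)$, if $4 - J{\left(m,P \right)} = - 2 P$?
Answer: $135850$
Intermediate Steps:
$J{\left(m,P \right)} = 4 + 2 P$ ($J{\left(m,P \right)} = 4 - - 2 P = 4 + 2 P$)
$\left(-480\right) \left(-283\right) + \left(\left(-7\right) \left(-2\right) + J{\left(0,-4 \right)}\right) = \left(-480\right) \left(-283\right) + \left(\left(-7\right) \left(-2\right) + \left(4 + 2 \left(-4\right)\right)\right) = 135840 + \left(14 + \left(4 - 8\right)\right) = 135840 + \left(14 - 4\right) = 135840 + 10 = 135850$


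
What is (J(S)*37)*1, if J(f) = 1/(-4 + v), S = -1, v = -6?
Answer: -37/10 ≈ -3.7000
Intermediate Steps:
J(f) = -1/10 (J(f) = 1/(-4 - 6) = 1/(-10) = -1/10)
(J(S)*37)*1 = -1/10*37*1 = -37/10*1 = -37/10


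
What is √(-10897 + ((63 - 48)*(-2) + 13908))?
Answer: √2981 ≈ 54.599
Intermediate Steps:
√(-10897 + ((63 - 48)*(-2) + 13908)) = √(-10897 + (15*(-2) + 13908)) = √(-10897 + (-30 + 13908)) = √(-10897 + 13878) = √2981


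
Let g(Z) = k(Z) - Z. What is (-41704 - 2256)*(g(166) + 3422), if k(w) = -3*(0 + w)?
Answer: -121241680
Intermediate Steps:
k(w) = -3*w
g(Z) = -4*Z (g(Z) = -3*Z - Z = -4*Z)
(-41704 - 2256)*(g(166) + 3422) = (-41704 - 2256)*(-4*166 + 3422) = -43960*(-664 + 3422) = -43960*2758 = -121241680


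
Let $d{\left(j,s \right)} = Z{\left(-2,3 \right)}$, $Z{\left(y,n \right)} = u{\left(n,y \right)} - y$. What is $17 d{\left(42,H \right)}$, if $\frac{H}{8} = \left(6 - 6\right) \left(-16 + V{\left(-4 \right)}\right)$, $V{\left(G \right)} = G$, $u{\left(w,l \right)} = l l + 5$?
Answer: $187$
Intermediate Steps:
$u{\left(w,l \right)} = 5 + l^{2}$ ($u{\left(w,l \right)} = l^{2} + 5 = 5 + l^{2}$)
$H = 0$ ($H = 8 \left(6 - 6\right) \left(-16 - 4\right) = 8 \cdot 0 \left(-20\right) = 8 \cdot 0 = 0$)
$Z{\left(y,n \right)} = 5 + y^{2} - y$ ($Z{\left(y,n \right)} = \left(5 + y^{2}\right) - y = 5 + y^{2} - y$)
$d{\left(j,s \right)} = 11$ ($d{\left(j,s \right)} = 5 + \left(-2\right)^{2} - -2 = 5 + 4 + 2 = 11$)
$17 d{\left(42,H \right)} = 17 \cdot 11 = 187$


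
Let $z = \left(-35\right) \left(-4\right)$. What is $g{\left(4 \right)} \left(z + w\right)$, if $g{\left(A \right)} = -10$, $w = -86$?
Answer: $-540$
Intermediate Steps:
$z = 140$
$g{\left(4 \right)} \left(z + w\right) = - 10 \left(140 - 86\right) = \left(-10\right) 54 = -540$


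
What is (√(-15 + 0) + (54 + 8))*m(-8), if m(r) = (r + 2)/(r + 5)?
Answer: 124 + 2*I*√15 ≈ 124.0 + 7.746*I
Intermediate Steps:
m(r) = (2 + r)/(5 + r)
(√(-15 + 0) + (54 + 8))*m(-8) = (√(-15 + 0) + (54 + 8))*((2 - 8)/(5 - 8)) = (√(-15) + 62)*(-6/(-3)) = (I*√15 + 62)*(-⅓*(-6)) = (62 + I*√15)*2 = 124 + 2*I*√15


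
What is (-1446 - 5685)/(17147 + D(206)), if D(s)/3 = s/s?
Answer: -7131/17150 ≈ -0.41580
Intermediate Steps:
D(s) = 3 (D(s) = 3*(s/s) = 3*1 = 3)
(-1446 - 5685)/(17147 + D(206)) = (-1446 - 5685)/(17147 + 3) = -7131/17150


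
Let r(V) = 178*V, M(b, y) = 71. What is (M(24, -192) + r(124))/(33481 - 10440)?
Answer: 22143/23041 ≈ 0.96103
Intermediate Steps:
(M(24, -192) + r(124))/(33481 - 10440) = (71 + 178*124)/(33481 - 10440) = (71 + 22072)/23041 = 22143*(1/23041) = 22143/23041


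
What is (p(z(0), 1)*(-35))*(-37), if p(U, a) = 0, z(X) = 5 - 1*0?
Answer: 0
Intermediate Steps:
z(X) = 5 (z(X) = 5 + 0 = 5)
(p(z(0), 1)*(-35))*(-37) = (0*(-35))*(-37) = 0*(-37) = 0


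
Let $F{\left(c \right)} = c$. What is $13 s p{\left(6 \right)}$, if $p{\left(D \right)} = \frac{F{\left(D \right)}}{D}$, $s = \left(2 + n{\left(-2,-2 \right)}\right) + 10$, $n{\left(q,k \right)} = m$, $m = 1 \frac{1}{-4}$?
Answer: $\frac{611}{4} \approx 152.75$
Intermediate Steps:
$m = - \frac{1}{4}$ ($m = 1 \left(- \frac{1}{4}\right) = - \frac{1}{4} \approx -0.25$)
$n{\left(q,k \right)} = - \frac{1}{4}$
$s = \frac{47}{4}$ ($s = \left(2 - \frac{1}{4}\right) + 10 = \frac{7}{4} + 10 = \frac{47}{4} \approx 11.75$)
$p{\left(D \right)} = 1$ ($p{\left(D \right)} = \frac{D}{D} = 1$)
$13 s p{\left(6 \right)} = 13 \cdot \frac{47}{4} \cdot 1 = \frac{611}{4} \cdot 1 = \frac{611}{4}$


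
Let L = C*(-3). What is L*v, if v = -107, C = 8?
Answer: 2568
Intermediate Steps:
L = -24 (L = 8*(-3) = -24)
L*v = -24*(-107) = 2568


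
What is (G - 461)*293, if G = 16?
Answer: -130385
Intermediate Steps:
(G - 461)*293 = (16 - 461)*293 = -445*293 = -130385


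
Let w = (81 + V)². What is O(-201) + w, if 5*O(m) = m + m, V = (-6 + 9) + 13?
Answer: 46643/5 ≈ 9328.6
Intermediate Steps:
V = 16 (V = 3 + 13 = 16)
O(m) = 2*m/5 (O(m) = (m + m)/5 = (2*m)/5 = 2*m/5)
w = 9409 (w = (81 + 16)² = 97² = 9409)
O(-201) + w = (⅖)*(-201) + 9409 = -402/5 + 9409 = 46643/5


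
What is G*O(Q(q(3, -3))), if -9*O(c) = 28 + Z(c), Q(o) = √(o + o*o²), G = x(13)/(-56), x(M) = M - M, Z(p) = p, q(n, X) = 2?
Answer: 0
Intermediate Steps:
x(M) = 0
G = 0 (G = 0/(-56) = 0*(-1/56) = 0)
Q(o) = √(o + o³)
O(c) = -28/9 - c/9 (O(c) = -(28 + c)/9 = -28/9 - c/9)
G*O(Q(q(3, -3))) = 0*(-28/9 - √(2 + 2³)/9) = 0*(-28/9 - √(2 + 8)/9) = 0*(-28/9 - √10/9) = 0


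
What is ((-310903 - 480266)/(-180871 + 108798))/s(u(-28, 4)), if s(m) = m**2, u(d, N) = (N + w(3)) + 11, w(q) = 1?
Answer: 791169/18450688 ≈ 0.042880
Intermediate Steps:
u(d, N) = 12 + N (u(d, N) = (N + 1) + 11 = (1 + N) + 11 = 12 + N)
((-310903 - 480266)/(-180871 + 108798))/s(u(-28, 4)) = ((-310903 - 480266)/(-180871 + 108798))/((12 + 4)**2) = (-791169/(-72073))/(16**2) = -791169*(-1/72073)/256 = (791169/72073)*(1/256) = 791169/18450688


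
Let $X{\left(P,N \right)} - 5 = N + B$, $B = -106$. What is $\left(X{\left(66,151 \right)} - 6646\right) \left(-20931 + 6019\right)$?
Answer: $98359552$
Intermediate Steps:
$X{\left(P,N \right)} = -101 + N$ ($X{\left(P,N \right)} = 5 + \left(N - 106\right) = 5 + \left(-106 + N\right) = -101 + N$)
$\left(X{\left(66,151 \right)} - 6646\right) \left(-20931 + 6019\right) = \left(\left(-101 + 151\right) - 6646\right) \left(-20931 + 6019\right) = \left(50 - 6646\right) \left(-14912\right) = \left(-6596\right) \left(-14912\right) = 98359552$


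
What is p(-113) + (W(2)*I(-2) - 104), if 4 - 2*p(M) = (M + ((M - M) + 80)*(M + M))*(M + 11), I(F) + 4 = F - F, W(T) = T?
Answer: -927953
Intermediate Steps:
I(F) = -4 (I(F) = -4 + (F - F) = -4 + 0 = -4)
p(M) = 2 - 161*M*(11 + M)/2 (p(M) = 2 - (M + ((M - M) + 80)*(M + M))*(M + 11)/2 = 2 - (M + (0 + 80)*(2*M))*(11 + M)/2 = 2 - (M + 80*(2*M))*(11 + M)/2 = 2 - (M + 160*M)*(11 + M)/2 = 2 - 161*M*(11 + M)/2)
p(-113) + (W(2)*I(-2) - 104) = (2 - 1771/2*(-113) - 161/2*(-113)²) + (2*(-4) - 104) = (2 + 200123/2 - 161/2*12769) + (-8 - 104) = (2 + 200123/2 - 2055809/2) - 112 = -927841 - 112 = -927953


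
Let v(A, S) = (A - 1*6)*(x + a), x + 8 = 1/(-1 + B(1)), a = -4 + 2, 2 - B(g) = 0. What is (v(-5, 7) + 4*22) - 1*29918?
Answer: -29731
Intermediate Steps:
B(g) = 2 (B(g) = 2 - 1*0 = 2 + 0 = 2)
a = -2
x = -7 (x = -8 + 1/(-1 + 2) = -8 + 1/1 = -8 + 1 = -7)
v(A, S) = 54 - 9*A (v(A, S) = (A - 1*6)*(-7 - 2) = (A - 6)*(-9) = (-6 + A)*(-9) = 54 - 9*A)
(v(-5, 7) + 4*22) - 1*29918 = ((54 - 9*(-5)) + 4*22) - 1*29918 = ((54 + 45) + 88) - 29918 = (99 + 88) - 29918 = 187 - 29918 = -29731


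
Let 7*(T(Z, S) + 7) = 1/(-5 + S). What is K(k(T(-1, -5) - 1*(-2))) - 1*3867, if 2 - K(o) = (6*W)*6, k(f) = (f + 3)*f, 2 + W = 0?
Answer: -3793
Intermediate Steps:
W = -2 (W = -2 + 0 = -2)
T(Z, S) = -7 + 1/(7*(-5 + S))
k(f) = f*(3 + f) (k(f) = (3 + f)*f = f*(3 + f))
K(o) = 74 (K(o) = 2 - 6*(-2)*6 = 2 - (-12)*6 = 2 - 1*(-72) = 2 + 72 = 74)
K(k(T(-1, -5) - 1*(-2))) - 1*3867 = 74 - 1*3867 = 74 - 3867 = -3793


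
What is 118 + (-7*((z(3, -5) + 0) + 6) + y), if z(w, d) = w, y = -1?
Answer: 54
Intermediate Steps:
118 + (-7*((z(3, -5) + 0) + 6) + y) = 118 + (-7*((3 + 0) + 6) - 1) = 118 + (-7*(3 + 6) - 1) = 118 + (-7*9 - 1) = 118 + (-63 - 1) = 118 - 64 = 54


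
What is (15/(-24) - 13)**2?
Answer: 11881/64 ≈ 185.64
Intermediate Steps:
(15/(-24) - 13)**2 = (15*(-1/24) - 13)**2 = (-5/8 - 13)**2 = (-109/8)**2 = 11881/64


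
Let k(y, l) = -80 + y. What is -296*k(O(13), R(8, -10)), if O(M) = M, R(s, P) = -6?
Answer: 19832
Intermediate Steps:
-296*k(O(13), R(8, -10)) = -296*(-80 + 13) = -296*(-67) = 19832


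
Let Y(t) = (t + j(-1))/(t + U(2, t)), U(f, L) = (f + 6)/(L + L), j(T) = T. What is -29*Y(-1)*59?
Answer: -3422/5 ≈ -684.40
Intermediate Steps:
U(f, L) = (6 + f)/(2*L) (U(f, L) = (6 + f)/((2*L)) = (6 + f)*(1/(2*L)) = (6 + f)/(2*L))
Y(t) = (-1 + t)/(t + 4/t) (Y(t) = (t - 1)/(t + (6 + 2)/(2*t)) = (-1 + t)/(t + (½)*8/t) = (-1 + t)/(t + 4/t))
-29*Y(-1)*59 = -(-29)*(-1 - 1)/(4 + (-1)²)*59 = -(-29)*(-2)/(4 + 1)*59 = -(-29)*(-2)/5*59 = -29*⅖*59 = -58/5*59 = -3422/5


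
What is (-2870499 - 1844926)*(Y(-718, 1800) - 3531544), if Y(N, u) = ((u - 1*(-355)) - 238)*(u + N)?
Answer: 6872024623750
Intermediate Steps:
Y(N, u) = (117 + u)*(N + u) (Y(N, u) = ((u + 355) - 238)*(N + u) = ((355 + u) - 238)*(N + u) = (117 + u)*(N + u))
(-2870499 - 1844926)*(Y(-718, 1800) - 3531544) = (-2870499 - 1844926)*((1800**2 + 117*(-718) + 117*1800 - 718*1800) - 3531544) = -4715425*((3240000 - 84006 + 210600 - 1292400) - 3531544) = -4715425*(2074194 - 3531544) = -4715425*(-1457350) = 6872024623750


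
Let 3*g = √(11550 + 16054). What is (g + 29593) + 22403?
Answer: 51996 + 2*√6901/3 ≈ 52051.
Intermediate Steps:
g = 2*√6901/3 (g = √(11550 + 16054)/3 = √27604/3 = (2*√6901)/3 = 2*√6901/3 ≈ 55.382)
(g + 29593) + 22403 = (2*√6901/3 + 29593) + 22403 = (29593 + 2*√6901/3) + 22403 = 51996 + 2*√6901/3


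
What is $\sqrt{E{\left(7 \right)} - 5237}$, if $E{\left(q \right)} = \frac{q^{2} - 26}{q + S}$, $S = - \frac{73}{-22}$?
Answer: $\frac{i \sqrt{269742511}}{227} \approx 72.352 i$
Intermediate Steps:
$S = \frac{73}{22}$ ($S = \left(-73\right) \left(- \frac{1}{22}\right) = \frac{73}{22} \approx 3.3182$)
$E{\left(q \right)} = \frac{-26 + q^{2}}{\frac{73}{22} + q}$ ($E{\left(q \right)} = \frac{q^{2} - 26}{q + \frac{73}{22}} = \frac{-26 + q^{2}}{\frac{73}{22} + q}$)
$\sqrt{E{\left(7 \right)} - 5237} = \sqrt{\frac{22 \left(-26 + 7^{2}\right)}{73 + 22 \cdot 7} - 5237} = \sqrt{\frac{22 \left(-26 + 49\right)}{73 + 154} - 5237} = \sqrt{22 \cdot \frac{1}{227} \cdot 23 - 5237} = \sqrt{\frac{506}{227} - 5237} = \sqrt{- \frac{1188293}{227}} = \frac{i \sqrt{269742511}}{227}$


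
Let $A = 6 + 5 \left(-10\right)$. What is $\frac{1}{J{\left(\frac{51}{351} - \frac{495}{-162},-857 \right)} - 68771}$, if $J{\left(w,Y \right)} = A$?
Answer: $- \frac{1}{68815} \approx -1.4532 \cdot 10^{-5}$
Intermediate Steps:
$A = -44$ ($A = 6 - 50 = -44$)
$J{\left(w,Y \right)} = -44$
$\frac{1}{J{\left(\frac{51}{351} - \frac{495}{-162},-857 \right)} - 68771} = \frac{1}{-44 - 68771} = \frac{1}{-68815} = - \frac{1}{68815}$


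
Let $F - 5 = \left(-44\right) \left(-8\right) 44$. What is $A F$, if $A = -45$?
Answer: $-697185$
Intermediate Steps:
$F = 15493$ ($F = 5 + \left(-44\right) \left(-8\right) 44 = 5 + 352 \cdot 44 = 5 + 15488 = 15493$)
$A F = \left(-45\right) 15493 = -697185$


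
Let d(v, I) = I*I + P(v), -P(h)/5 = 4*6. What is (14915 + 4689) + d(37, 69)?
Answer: 24245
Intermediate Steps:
P(h) = -120 (P(h) = -20*6 = -5*24 = -120)
d(v, I) = -120 + I**2 (d(v, I) = I*I - 120 = I**2 - 120 = -120 + I**2)
(14915 + 4689) + d(37, 69) = (14915 + 4689) + (-120 + 69**2) = 19604 + (-120 + 4761) = 19604 + 4641 = 24245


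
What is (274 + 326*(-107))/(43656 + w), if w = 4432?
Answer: -4326/6011 ≈ -0.71968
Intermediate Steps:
(274 + 326*(-107))/(43656 + w) = (274 + 326*(-107))/(43656 + 4432) = (274 - 34882)/48088 = -34608*1/48088 = -4326/6011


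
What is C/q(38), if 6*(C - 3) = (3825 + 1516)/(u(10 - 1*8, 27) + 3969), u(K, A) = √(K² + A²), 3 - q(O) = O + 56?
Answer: -101579511/2866905496 + 763*√733/1228673784 ≈ -0.035415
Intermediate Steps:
q(O) = -53 - O (q(O) = 3 - (O + 56) = 3 - (56 + O) = 3 + (-56 - O) = -53 - O)
u(K, A) = √(A² + K²)
C = 3 + 5341/(6*(3969 + √733)) (C = 3 + ((3825 + 1516)/(√(27² + (10 - 1*8)²) + 3969))/6 = 3 + (5341/(√(729 + (10 - 8)²) + 3969))/6 = 3 + (5341/(√(729 + 2²) + 3969))/6 = 3 + (5341/(√(729 + 4) + 3969))/6 = 3 + (5341/(√733 + 3969))/6 = 3 + (5341/(3969 + √733))/6 = 3 + 5341/(6*(3969 + √733)) ≈ 3.2228)
C/q(38) = (101579511/31504456 - 5341*√733/94513368)/(-53 - 1*38) = (101579511/31504456 - 5341*√733/94513368)/(-53 - 38) = (101579511/31504456 - 5341*√733/94513368)/(-91) = (101579511/31504456 - 5341*√733/94513368)*(-1/91) = -101579511/2866905496 + 763*√733/1228673784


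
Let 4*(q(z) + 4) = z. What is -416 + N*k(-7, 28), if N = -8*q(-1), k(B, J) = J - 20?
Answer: -144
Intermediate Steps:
k(B, J) = -20 + J
q(z) = -4 + z/4
N = 34 (N = -8*(-4 + (¼)*(-1)) = -8*(-4 - ¼) = -8*(-17/4) = 34)
-416 + N*k(-7, 28) = -416 + 34*(-20 + 28) = -416 + 34*8 = -416 + 272 = -144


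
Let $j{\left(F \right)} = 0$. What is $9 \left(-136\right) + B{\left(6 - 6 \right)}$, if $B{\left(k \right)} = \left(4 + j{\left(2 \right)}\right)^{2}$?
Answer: $-1208$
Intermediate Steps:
$B{\left(k \right)} = 16$ ($B{\left(k \right)} = \left(4 + 0\right)^{2} = 4^{2} = 16$)
$9 \left(-136\right) + B{\left(6 - 6 \right)} = 9 \left(-136\right) + 16 = -1224 + 16 = -1208$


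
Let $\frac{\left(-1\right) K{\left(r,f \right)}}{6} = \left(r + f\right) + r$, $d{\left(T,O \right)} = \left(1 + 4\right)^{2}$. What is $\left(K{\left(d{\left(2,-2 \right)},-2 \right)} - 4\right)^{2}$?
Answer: $85264$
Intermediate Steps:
$d{\left(T,O \right)} = 25$ ($d{\left(T,O \right)} = 5^{2} = 25$)
$K{\left(r,f \right)} = - 12 r - 6 f$ ($K{\left(r,f \right)} = - 6 \left(\left(r + f\right) + r\right) = - 6 \left(\left(f + r\right) + r\right) = - 6 \left(f + 2 r\right) = - 12 r - 6 f$)
$\left(K{\left(d{\left(2,-2 \right)},-2 \right)} - 4\right)^{2} = \left(\left(\left(-12\right) 25 - -12\right) - 4\right)^{2} = \left(\left(-300 + 12\right) - 4\right)^{2} = \left(-288 - 4\right)^{2} = \left(-292\right)^{2} = 85264$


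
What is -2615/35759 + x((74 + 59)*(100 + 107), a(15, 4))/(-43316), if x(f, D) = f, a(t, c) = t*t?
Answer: -156821767/221276692 ≈ -0.70871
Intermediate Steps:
a(t, c) = t²
-2615/35759 + x((74 + 59)*(100 + 107), a(15, 4))/(-43316) = -2615/35759 + ((74 + 59)*(100 + 107))/(-43316) = -2615*1/35759 + (133*207)*(-1/43316) = -2615/35759 + 27531*(-1/43316) = -2615/35759 - 3933/6188 = -156821767/221276692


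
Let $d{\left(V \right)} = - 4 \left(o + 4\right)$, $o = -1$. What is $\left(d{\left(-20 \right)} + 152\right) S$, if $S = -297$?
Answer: $-41580$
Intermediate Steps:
$d{\left(V \right)} = -12$ ($d{\left(V \right)} = - 4 \left(-1 + 4\right) = \left(-4\right) 3 = -12$)
$\left(d{\left(-20 \right)} + 152\right) S = \left(-12 + 152\right) \left(-297\right) = 140 \left(-297\right) = -41580$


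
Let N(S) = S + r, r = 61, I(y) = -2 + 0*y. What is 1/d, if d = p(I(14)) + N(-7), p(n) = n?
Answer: 1/52 ≈ 0.019231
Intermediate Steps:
I(y) = -2 (I(y) = -2 + 0 = -2)
N(S) = 61 + S (N(S) = S + 61 = 61 + S)
d = 52 (d = -2 + (61 - 7) = -2 + 54 = 52)
1/d = 1/52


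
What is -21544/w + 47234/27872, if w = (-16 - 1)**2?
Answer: -293411871/4027504 ≈ -72.852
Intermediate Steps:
w = 289 (w = (-17)**2 = 289)
-21544/w + 47234/27872 = -21544/289 + 47234/27872 = -21544*1/289 + 47234*(1/27872) = -21544/289 + 23617/13936 = -293411871/4027504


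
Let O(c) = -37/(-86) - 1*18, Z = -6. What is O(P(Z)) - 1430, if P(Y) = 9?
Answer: -124491/86 ≈ -1447.6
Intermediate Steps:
O(c) = -1511/86 (O(c) = -37*(-1/86) - 18 = 37/86 - 18 = -1511/86)
O(P(Z)) - 1430 = -1511/86 - 1430 = -124491/86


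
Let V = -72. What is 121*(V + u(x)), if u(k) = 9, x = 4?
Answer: -7623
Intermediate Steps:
121*(V + u(x)) = 121*(-72 + 9) = 121*(-63) = -7623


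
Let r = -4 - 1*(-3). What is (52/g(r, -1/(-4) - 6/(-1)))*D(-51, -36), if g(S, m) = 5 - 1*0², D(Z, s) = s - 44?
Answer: -832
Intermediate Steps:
r = -1 (r = -4 + 3 = -1)
D(Z, s) = -44 + s
g(S, m) = 5 (g(S, m) = 5 - 1*0 = 5 + 0 = 5)
(52/g(r, -1/(-4) - 6/(-1)))*D(-51, -36) = (52/5)*(-44 - 36) = (52*(⅕))*(-80) = (52/5)*(-80) = -832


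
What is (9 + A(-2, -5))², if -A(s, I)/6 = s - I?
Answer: 81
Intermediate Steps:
A(s, I) = -6*s + 6*I (A(s, I) = -6*(s - I) = -6*s + 6*I)
(9 + A(-2, -5))² = (9 + (-6*(-2) + 6*(-5)))² = (9 + (12 - 30))² = (9 - 18)² = (-9)² = 81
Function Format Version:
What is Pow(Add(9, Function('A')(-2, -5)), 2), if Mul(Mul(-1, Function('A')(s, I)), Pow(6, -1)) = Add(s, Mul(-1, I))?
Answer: 81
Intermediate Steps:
Function('A')(s, I) = Add(Mul(-6, s), Mul(6, I)) (Function('A')(s, I) = Mul(-6, Add(s, Mul(-1, I))) = Add(Mul(-6, s), Mul(6, I)))
Pow(Add(9, Function('A')(-2, -5)), 2) = Pow(Add(9, Add(Mul(-6, -2), Mul(6, -5))), 2) = Pow(Add(9, Add(12, -30)), 2) = Pow(Add(9, -18), 2) = Pow(-9, 2) = 81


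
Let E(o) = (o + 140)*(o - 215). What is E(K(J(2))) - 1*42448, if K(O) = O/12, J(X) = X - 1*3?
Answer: -10446011/144 ≈ -72542.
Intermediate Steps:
J(X) = -3 + X (J(X) = X - 3 = -3 + X)
K(O) = O/12 (K(O) = O*(1/12) = O/12)
E(o) = (-215 + o)*(140 + o) (E(o) = (140 + o)*(-215 + o) = (-215 + o)*(140 + o))
E(K(J(2))) - 1*42448 = (-30100 + ((-3 + 2)/12)² - 25*(-3 + 2)/4) - 1*42448 = (-30100 + ((1/12)*(-1))² - 25*(-1)/4) - 42448 = (-30100 + (-1/12)² - 75*(-1/12)) - 42448 = (-30100 + 1/144 + 25/4) - 42448 = -4333499/144 - 42448 = -10446011/144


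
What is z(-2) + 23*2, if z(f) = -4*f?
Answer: 54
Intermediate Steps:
z(-2) + 23*2 = -4*(-2) + 23*2 = 8 + 46 = 54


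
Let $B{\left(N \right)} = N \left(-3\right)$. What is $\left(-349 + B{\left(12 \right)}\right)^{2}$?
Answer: $148225$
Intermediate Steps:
$B{\left(N \right)} = - 3 N$
$\left(-349 + B{\left(12 \right)}\right)^{2} = \left(-349 - 36\right)^{2} = \left(-385\right)^{2} = 148225$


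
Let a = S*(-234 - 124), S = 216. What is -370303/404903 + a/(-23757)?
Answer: 7504350271/3206426857 ≈ 2.3404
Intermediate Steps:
a = -77328 (a = 216*(-234 - 124) = 216*(-358) = -77328)
-370303/404903 + a/(-23757) = -370303/404903 - 77328/(-23757) = -370303*1/404903 - 77328*(-1/23757) = -370303/404903 + 25776/7919 = 7504350271/3206426857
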